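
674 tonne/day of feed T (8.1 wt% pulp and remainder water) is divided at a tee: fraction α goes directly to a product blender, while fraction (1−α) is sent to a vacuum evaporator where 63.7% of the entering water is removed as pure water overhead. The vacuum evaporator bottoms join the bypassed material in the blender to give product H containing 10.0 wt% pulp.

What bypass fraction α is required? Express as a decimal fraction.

All 674×0.081 = 54.594 tonne/day of pulp reaches H, so H = 54.594/0.100 = 545.94 tonne/day and vapour = 128.06 tonne/day.
The evaporator receives (1−α)·674 of feed at 0.919 water and removes 0.637 of that water:
0.637×0.919×(1−α)×674 = 128.06
(1−α) = 128.06/394.56 = 0.3246;  α = 0.6754.

0.675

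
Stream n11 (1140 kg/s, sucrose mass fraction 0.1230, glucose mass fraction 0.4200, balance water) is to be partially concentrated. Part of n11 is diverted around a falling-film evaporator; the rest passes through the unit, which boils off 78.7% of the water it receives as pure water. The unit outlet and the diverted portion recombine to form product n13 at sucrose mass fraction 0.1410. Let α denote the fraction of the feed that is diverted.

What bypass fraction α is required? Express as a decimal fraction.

0.645

All 1140×0.123 = 140.22 kg/s of sucrose reaches n13, so n13 = 140.22/0.141 = 994.47 kg/s and vapour = 145.53 kg/s.
The evaporator receives (1−α)·1140 of feed at 0.457 water and removes 0.787 of that water:
0.787×0.457×(1−α)×1140 = 145.53
(1−α) = 145.53/410.01 = 0.3549;  α = 0.6451.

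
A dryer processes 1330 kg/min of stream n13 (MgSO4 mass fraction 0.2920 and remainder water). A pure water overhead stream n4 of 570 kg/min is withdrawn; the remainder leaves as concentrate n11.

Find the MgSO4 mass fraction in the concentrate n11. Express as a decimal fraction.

MgSO4 is not removed: 1330×0.292 = 388.36 kg/min of MgSO4 enters n11.
Concentrate = 1330 − 570 = 760 kg/min.
Mass fraction = 388.36/760 = 0.5110.

0.5110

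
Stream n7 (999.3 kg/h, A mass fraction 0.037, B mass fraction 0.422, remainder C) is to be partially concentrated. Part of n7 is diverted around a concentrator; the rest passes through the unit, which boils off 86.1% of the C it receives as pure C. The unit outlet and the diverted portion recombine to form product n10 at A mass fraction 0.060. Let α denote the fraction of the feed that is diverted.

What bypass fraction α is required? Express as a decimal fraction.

All 999.3×0.037 = 36.974 kg/h of A reaches n10, so n10 = 36.974/0.060 = 616.24 kg/h and vapour = 383.06 kg/h.
The evaporator receives (1−α)·999.3 of feed at 0.541 C and removes 0.861 of that C:
0.861×0.541×(1−α)×999.3 = 383.06
(1−α) = 383.06/465.47 = 0.8230;  α = 0.1770.

0.177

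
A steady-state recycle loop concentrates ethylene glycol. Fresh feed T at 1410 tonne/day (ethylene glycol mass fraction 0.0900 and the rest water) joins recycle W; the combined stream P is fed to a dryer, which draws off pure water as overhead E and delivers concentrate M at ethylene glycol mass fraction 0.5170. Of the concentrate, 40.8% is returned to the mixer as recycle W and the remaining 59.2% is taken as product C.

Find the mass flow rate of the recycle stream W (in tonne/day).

Overall ethylene glycol balance (none leaves overhead): ethylene glycol in fresh feed = ethylene glycol in product, i.e. 1410×0.090 = (1−0.408)·M·0.517.
M = 126.9/(0.517×0.592) = 414.62 tonne/day.
Recycle W = 0.408×414.62 = 169.16 tonne/day.

169.2 tonne/day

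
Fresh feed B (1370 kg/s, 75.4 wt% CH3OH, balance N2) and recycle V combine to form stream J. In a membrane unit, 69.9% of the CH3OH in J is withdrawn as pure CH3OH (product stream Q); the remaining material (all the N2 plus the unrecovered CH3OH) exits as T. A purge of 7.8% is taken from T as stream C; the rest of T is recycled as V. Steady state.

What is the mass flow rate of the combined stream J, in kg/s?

N2 enters only via B and leaves only via the purge: 1370×0.246 = 0.078×(N2 in T), and the membrane unit passes all N2, so N2 in J = N2 in T = 4320.8 kg/s.
CH3OH in J: m_A = 1370×0.754 + (1−0.078)·(1−0.699)·m_A, so m_A = 1033/0.7225 = 1429.8 kg/s.
J = 1429.8 + 4320.8 = 5750.5 kg/s.

5751 kg/s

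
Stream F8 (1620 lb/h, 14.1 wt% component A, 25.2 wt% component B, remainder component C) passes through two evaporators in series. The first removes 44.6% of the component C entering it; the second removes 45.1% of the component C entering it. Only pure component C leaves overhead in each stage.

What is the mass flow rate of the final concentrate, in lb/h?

935.7 lb/h

component C in feed = 1620×0.607 = 983.34 lb/h.
After stage 1: component C left = (1−0.446)×983.34 = 544.77; stream total = 1181.4 lb/h.
After stage 2: component C left = (1−0.451)×544.77 = 299.08; final concentrate = 935.74 lb/h.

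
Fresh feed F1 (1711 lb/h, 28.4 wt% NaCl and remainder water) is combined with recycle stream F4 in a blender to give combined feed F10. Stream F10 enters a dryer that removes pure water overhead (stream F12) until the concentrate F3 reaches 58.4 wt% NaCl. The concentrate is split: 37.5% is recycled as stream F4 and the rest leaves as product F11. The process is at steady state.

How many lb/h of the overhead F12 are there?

878.9 lb/h

Overall NaCl balance (none leaves overhead): NaCl in fresh feed = NaCl in product, i.e. 1711×0.284 = (1−0.375)·F3·0.584.
F3 = 485.92/(0.584×0.625) = 1331.3 lb/h.
Recycle F4 = 0.375×1331.3 = 499.24 lb/h.
Combined feed F10 = 1711 + 499.24 = 2210.2 lb/h.
Overhead F12 = F10 − F3 = 2210.2 − 1331.3 = 878.94 lb/h.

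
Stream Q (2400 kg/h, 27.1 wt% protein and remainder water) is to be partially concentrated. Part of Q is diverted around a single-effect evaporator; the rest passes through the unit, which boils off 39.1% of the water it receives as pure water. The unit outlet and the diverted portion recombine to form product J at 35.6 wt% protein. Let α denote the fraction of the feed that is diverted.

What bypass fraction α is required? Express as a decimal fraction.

All 2400×0.271 = 650.4 kg/h of protein reaches J, so J = 650.4/0.356 = 1827 kg/h and vapour = 573.03 kg/h.
The evaporator receives (1−α)·2400 of feed at 0.729 water and removes 0.391 of that water:
0.391×0.729×(1−α)×2400 = 573.03
(1−α) = 573.03/684.09 = 0.8377;  α = 0.1623.

0.162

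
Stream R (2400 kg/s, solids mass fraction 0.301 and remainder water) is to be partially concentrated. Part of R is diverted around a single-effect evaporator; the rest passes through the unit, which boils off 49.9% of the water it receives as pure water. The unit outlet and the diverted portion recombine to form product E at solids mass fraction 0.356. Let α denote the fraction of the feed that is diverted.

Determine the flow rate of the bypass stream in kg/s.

All 2400×0.301 = 722.4 kg/s of solids reaches E, so E = 722.4/0.356 = 2029.2 kg/s and vapour = 370.79 kg/s.
The evaporator receives (1−α)·2400 of feed at 0.699 water and removes 0.499 of that water:
0.499×0.699×(1−α)×2400 = 370.79
(1−α) = 370.79/837.12 = 0.4429;  α = 0.5571.
Bypass flow = 0.5571×2400 = 1337 kg/s.

1337 kg/s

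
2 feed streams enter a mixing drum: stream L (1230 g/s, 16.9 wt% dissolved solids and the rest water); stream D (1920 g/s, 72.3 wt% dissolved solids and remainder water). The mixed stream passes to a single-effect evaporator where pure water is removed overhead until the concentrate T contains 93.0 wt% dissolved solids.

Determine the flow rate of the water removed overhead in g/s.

1434 g/s

dissolved solids entering = 1230×0.169 + 1920×0.723 = 1596 g/s.
All dissolved solids reports to T, so T = 1596/0.930 = 1716.2 g/s.
Total feed = 3150 g/s; overhead = 3150 − 1716.2 = 1433.8 g/s.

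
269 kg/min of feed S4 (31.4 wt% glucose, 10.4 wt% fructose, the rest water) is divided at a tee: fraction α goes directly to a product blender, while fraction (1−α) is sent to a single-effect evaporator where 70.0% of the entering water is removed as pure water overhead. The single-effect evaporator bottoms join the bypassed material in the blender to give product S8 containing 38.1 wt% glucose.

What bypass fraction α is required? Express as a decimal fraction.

0.568

All 269×0.314 = 84.466 kg/min of glucose reaches S8, so S8 = 84.466/0.381 = 221.7 kg/min and vapour = 47.304 kg/min.
The evaporator receives (1−α)·269 of feed at 0.582 water and removes 0.700 of that water:
0.700×0.582×(1−α)×269 = 47.304
(1−α) = 47.304/109.59 = 0.4316;  α = 0.5684.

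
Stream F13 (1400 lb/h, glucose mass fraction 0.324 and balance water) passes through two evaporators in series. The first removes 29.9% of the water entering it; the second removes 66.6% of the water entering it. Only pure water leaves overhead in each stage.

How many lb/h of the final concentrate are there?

675.2 lb/h

water in feed = 1400×0.676 = 946.4 lb/h.
After stage 1: water left = (1−0.299)×946.4 = 663.43; stream total = 1117 lb/h.
After stage 2: water left = (1−0.666)×663.43 = 221.58; final concentrate = 675.18 lb/h.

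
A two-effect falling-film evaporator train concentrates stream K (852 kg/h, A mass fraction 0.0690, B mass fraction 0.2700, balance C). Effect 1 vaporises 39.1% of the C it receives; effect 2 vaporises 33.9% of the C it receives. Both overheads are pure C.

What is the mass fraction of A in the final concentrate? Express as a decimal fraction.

0.1140

C in feed = 852×0.661 = 563.17 kg/h.
After stage 1: C left = (1−0.391)×563.17 = 342.97; stream total = 631.8 kg/h.
After stage 2: C left = (1−0.339)×342.97 = 226.7; final concentrate = 515.53 kg/h.
A fraction = 58.788/515.53 = 0.1140.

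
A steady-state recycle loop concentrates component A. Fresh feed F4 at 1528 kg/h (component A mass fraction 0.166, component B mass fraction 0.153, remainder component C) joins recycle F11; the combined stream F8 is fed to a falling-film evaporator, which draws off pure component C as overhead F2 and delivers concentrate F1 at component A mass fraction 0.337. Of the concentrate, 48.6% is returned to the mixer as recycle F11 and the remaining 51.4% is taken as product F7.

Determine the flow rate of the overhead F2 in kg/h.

775.3 kg/h

Overall component A balance (none leaves overhead): component A in fresh feed = component A in product, i.e. 1528×0.166 = (1−0.486)·F1·0.337.
F1 = 253.65/(0.337×0.514) = 1464.3 kg/h.
Recycle F11 = 0.486×1464.3 = 711.66 kg/h.
Combined feed F8 = 1528 + 711.66 = 2239.7 kg/h.
Overhead F2 = F8 − F1 = 2239.7 − 1464.3 = 775.34 kg/h.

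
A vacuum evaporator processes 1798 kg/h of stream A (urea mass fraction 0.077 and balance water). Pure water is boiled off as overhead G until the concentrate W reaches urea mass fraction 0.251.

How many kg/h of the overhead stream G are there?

urea is conserved: 1798×0.077 = 138.45 kg/h all reports to the concentrate.
Concentrate = 138.45/(target fraction) = 551.58 kg/h.
Overhead = 1798 − 551.58 = 1246.4 kg/h.

1246 kg/h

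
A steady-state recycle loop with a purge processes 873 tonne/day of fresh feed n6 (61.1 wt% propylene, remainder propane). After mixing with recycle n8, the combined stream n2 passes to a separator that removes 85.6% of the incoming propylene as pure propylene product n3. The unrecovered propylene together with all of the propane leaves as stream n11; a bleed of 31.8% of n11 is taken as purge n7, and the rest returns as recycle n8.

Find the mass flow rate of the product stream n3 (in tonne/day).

506.3 tonne/day

propylene in n2: m_A = 873×0.611 + (1−0.318)·(1−0.856)·m_A, so m_A = 533.4/0.9018 = 591.49 tonne/day.
Product n3 = 0.856×591.49 = 506.32 tonne/day.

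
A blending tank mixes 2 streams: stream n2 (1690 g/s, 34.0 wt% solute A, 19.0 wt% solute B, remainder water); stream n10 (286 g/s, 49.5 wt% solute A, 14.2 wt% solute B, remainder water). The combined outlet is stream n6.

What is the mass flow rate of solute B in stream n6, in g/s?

361.7 g/s

solute B out = solute B in = 1690×0.190 + 286×0.142 = 361.71 g/s.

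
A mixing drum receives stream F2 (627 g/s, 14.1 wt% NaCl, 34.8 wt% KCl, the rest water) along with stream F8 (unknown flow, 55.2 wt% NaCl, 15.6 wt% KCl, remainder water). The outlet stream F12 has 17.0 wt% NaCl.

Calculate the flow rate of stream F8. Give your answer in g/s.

47.6 g/s

Let F8 be the unknown flow. Total out = 627 + F8.
NaCl balance: 88.407 + 0.552·F8 = 0.170·(627 + F8)
(0.552 − 0.170)·F8 = 0.170×627 − 88.407 = 18.183
F8 = 18.183 / 0.382 = 47.599 g/s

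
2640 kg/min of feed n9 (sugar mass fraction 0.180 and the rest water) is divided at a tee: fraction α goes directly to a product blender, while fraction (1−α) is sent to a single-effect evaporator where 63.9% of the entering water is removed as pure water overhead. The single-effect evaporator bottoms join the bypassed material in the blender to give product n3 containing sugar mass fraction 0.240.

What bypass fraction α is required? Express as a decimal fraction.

0.523

All 2640×0.180 = 475.2 kg/min of sugar reaches n3, so n3 = 475.2/0.240 = 1980 kg/min and vapour = 660 kg/min.
The evaporator receives (1−α)·2640 of feed at 0.820 water and removes 0.639 of that water:
0.639×0.820×(1−α)×2640 = 660
(1−α) = 660/1383.3 = 0.4771;  α = 0.5229.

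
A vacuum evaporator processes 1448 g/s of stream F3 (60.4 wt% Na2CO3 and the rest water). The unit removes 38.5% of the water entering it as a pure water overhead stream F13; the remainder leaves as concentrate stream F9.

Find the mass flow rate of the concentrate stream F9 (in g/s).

1227 g/s

water entering = 1448×0.396 = 573.41 g/s; overhead removed = 0.385×573.41 = 220.76 g/s.
Concentrate = 1448 − 220.76 = 1227.2 g/s.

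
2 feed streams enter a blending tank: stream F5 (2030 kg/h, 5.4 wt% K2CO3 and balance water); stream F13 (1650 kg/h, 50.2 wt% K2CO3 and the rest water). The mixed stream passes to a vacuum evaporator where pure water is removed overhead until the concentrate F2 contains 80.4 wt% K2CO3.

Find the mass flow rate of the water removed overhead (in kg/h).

2513 kg/h

K2CO3 entering = 2030×0.054 + 1650×0.502 = 937.92 kg/h.
All K2CO3 reports to F2, so F2 = 937.92/0.804 = 1166.6 kg/h.
Total feed = 3680 kg/h; overhead = 3680 − 1166.6 = 2513.4 kg/h.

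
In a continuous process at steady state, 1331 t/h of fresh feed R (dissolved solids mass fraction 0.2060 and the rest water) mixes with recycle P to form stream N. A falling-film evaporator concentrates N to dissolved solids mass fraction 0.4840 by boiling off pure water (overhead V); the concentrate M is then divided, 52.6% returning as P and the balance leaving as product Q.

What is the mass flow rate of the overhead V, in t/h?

764.5 t/h

Overall dissolved solids balance (none leaves overhead): dissolved solids in fresh feed = dissolved solids in product, i.e. 1331×0.206 = (1−0.526)·M·0.484.
M = 274.19/(0.484×0.474) = 1195.1 t/h.
Recycle P = 0.526×1195.1 = 628.65 t/h.
Combined feed N = 1331 + 628.65 = 1959.6 t/h.
Overhead V = N − M = 1959.6 − 1195.1 = 764.5 t/h.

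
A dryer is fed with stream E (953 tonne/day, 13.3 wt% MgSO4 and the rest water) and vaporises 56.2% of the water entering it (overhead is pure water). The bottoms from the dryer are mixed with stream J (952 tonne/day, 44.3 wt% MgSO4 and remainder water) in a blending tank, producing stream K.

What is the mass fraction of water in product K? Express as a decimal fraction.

Vapour removed = 0.562×0.867×953 = 464.35 tonne/day; concentrate = 488.65 tonne/day.
water reaching the mixer = 361.9 (from concentrate) + 952×0.557 = 892.16 tonne/day.
Product flow = 488.65 + 952 = 1440.6 tonne/day; water fraction = 0.619.

0.619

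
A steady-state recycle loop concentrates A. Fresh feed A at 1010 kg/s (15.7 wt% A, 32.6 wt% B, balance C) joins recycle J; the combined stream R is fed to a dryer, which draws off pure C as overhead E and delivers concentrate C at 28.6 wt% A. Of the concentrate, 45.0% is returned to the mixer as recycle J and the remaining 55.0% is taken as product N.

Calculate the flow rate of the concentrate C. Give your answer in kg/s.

Overall A balance (none leaves overhead): A in fresh feed = A in product, i.e. 1010×0.157 = (1−0.450)·C·0.286.
C = 158.57/(0.286×0.550) = 1008.1 kg/s.

1008 kg/s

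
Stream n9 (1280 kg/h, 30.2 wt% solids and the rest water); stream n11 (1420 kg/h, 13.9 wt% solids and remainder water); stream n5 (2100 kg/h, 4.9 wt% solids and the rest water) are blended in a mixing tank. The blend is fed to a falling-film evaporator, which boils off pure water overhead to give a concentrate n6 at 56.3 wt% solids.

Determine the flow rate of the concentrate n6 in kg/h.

1220 kg/h

solids entering = 1280×0.302 + 1420×0.139 + 2100×0.049 = 686.84 kg/h.
All solids reports to n6, so n6 = 686.84/0.563 = 1220 kg/h.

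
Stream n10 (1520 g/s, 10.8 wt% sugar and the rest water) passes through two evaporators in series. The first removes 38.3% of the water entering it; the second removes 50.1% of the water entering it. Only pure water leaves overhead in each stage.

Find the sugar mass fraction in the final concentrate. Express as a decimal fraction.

water in feed = 1520×0.892 = 1355.8 g/s.
After stage 1: water left = (1−0.383)×1355.8 = 836.55; stream total = 1000.7 g/s.
After stage 2: water left = (1−0.501)×836.55 = 417.44; final concentrate = 581.6 g/s.
sugar fraction = 164.16/581.6 = 0.282.

0.282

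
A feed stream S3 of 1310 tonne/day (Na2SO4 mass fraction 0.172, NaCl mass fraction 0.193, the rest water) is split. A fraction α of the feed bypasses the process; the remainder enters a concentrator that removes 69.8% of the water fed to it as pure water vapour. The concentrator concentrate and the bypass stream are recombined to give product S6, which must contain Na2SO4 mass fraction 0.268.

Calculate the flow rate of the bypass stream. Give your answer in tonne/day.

All 1310×0.172 = 225.32 tonne/day of Na2SO4 reaches S6, so S6 = 225.32/0.268 = 840.75 tonne/day and vapour = 469.25 tonne/day.
The evaporator receives (1−α)·1310 of feed at 0.635 water and removes 0.698 of that water:
0.698×0.635×(1−α)×1310 = 469.25
(1−α) = 469.25/580.63 = 0.8082;  α = 0.1918.
Bypass flow = 0.1918×1310 = 251.29 tonne/day.

251.3 tonne/day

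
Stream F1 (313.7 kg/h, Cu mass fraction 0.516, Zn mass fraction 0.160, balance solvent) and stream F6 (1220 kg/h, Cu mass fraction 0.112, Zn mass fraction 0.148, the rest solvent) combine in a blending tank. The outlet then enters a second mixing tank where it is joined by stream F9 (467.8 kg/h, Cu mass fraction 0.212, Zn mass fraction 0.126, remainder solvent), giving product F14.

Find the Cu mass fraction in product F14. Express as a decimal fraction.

Overall, product flow = 2001.5 kg/h.
Cu in = 313.7×0.516 + 1220×0.112 + 467.8×0.212 = 397.68 kg/h.
Cu fraction in F14 = 0.199.

0.199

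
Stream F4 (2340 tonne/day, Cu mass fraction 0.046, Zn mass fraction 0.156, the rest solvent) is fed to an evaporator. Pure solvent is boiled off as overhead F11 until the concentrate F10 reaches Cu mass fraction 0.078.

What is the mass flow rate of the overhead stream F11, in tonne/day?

960 tonne/day

Cu is conserved: 2340×0.046 = 107.64 tonne/day all reports to the concentrate.
Concentrate = 107.64/(target fraction) = 1380 tonne/day.
Overhead = 2340 − 1380 = 960 tonne/day.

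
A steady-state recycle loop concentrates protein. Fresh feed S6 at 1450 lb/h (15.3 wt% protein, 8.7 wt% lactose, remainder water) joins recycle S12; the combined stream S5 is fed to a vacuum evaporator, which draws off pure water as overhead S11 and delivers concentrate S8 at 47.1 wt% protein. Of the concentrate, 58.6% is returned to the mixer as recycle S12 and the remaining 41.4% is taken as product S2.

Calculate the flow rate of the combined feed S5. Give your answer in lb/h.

2117 lb/h

Overall protein balance (none leaves overhead): protein in fresh feed = protein in product, i.e. 1450×0.153 = (1−0.586)·S8·0.471.
S8 = 221.85/(0.471×0.414) = 1137.7 lb/h.
Recycle S12 = 0.586×1137.7 = 666.71 lb/h.
Combined feed S5 = 1450 + 666.71 = 2116.7 lb/h.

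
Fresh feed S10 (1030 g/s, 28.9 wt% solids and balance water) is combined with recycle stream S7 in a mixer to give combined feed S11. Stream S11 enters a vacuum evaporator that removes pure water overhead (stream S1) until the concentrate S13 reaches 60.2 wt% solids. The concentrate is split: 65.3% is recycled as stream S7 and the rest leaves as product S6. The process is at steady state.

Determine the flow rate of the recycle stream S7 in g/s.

Overall solids balance (none leaves overhead): solids in fresh feed = solids in product, i.e. 1030×0.289 = (1−0.653)·S13·0.602.
S13 = 297.67/(0.602×0.347) = 1425 g/s.
Recycle S7 = 0.653×1425 = 930.51 g/s.

930.5 g/s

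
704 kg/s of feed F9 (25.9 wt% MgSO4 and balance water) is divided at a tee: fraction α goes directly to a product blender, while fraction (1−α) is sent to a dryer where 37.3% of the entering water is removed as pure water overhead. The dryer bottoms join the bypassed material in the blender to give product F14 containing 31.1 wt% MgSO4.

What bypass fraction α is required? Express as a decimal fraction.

0.395

All 704×0.259 = 182.34 kg/s of MgSO4 reaches F14, so F14 = 182.34/0.311 = 586.29 kg/s and vapour = 117.71 kg/s.
The evaporator receives (1−α)·704 of feed at 0.741 water and removes 0.373 of that water:
0.373×0.741×(1−α)×704 = 117.71
(1−α) = 117.71/194.58 = 0.6049;  α = 0.3951.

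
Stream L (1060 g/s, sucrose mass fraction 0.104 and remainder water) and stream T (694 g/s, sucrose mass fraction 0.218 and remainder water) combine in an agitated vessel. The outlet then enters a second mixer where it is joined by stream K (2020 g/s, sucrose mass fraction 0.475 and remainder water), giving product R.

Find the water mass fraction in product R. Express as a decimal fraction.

Overall, product flow = 3774 g/s.
water in = 1060×0.896 + 694×0.782 + 2020×0.525 = 2553 g/s.
water fraction in R = 0.676.

0.676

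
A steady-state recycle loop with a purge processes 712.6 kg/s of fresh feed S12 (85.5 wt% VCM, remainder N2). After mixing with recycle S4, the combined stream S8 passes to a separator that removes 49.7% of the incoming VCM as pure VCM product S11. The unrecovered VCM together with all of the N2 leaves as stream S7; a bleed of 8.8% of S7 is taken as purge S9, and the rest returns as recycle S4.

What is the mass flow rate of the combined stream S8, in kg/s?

N2 enters only via S12 and leaves only via the purge: 712.6×0.145 = 0.088×(N2 in S7), and the separator passes all N2, so N2 in S8 = N2 in S7 = 1174.2 kg/s.
VCM in S8: m_A = 712.6×0.855 + (1−0.088)·(1−0.497)·m_A, so m_A = 609.27/0.5413 = 1125.6 kg/s.
S8 = 1125.6 + 1174.2 = 2299.8 kg/s.

2300 kg/s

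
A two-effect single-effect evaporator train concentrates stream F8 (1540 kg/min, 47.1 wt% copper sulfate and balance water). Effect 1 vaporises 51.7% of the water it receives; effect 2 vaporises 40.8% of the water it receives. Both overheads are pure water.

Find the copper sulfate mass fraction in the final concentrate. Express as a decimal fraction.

water in feed = 1540×0.529 = 814.66 kg/min.
After stage 1: water left = (1−0.517)×814.66 = 393.48; stream total = 1118.8 kg/min.
After stage 2: water left = (1−0.408)×393.48 = 232.94; final concentrate = 958.28 kg/min.
copper sulfate fraction = 725.34/958.28 = 0.757.

0.757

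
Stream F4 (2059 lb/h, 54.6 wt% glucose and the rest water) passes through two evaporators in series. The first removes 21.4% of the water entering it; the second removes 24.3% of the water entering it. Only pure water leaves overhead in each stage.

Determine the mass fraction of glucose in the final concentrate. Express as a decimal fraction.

0.669

water in feed = 2059×0.454 = 934.79 lb/h.
After stage 1: water left = (1−0.214)×934.79 = 734.74; stream total = 1859 lb/h.
After stage 2: water left = (1−0.243)×734.74 = 556.2; final concentrate = 1680.4 lb/h.
glucose fraction = 1124.2/1680.4 = 0.669.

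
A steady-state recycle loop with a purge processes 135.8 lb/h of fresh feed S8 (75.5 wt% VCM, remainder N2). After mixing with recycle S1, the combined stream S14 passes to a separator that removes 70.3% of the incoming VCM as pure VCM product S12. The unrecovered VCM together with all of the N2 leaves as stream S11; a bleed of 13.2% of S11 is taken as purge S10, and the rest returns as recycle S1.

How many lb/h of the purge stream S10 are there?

38.69 lb/h

N2 enters only via S8 and leaves only via the purge: 135.8×0.245 = 0.132×(N2 in S11), and the separator passes all N2, so N2 in S14 = N2 in S11 = 252.05 lb/h.
VCM in S14: m_A = 135.8×0.755 + (1−0.132)·(1−0.703)·m_A, so m_A = 102.53/0.7422 = 138.14 lb/h.
S11 = (1−0.703)×138.14 + 252.05 = 293.08 lb/h.
Purge S10 = 0.132×293.08 = 38.687 lb/h.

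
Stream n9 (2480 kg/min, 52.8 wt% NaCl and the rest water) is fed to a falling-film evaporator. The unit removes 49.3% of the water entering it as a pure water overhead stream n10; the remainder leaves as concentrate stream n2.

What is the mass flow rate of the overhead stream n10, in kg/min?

577.1 kg/min

water entering = 2480×0.472 = 1170.6 kg/min; overhead removed = 0.493×1170.6 = 577.09 kg/min.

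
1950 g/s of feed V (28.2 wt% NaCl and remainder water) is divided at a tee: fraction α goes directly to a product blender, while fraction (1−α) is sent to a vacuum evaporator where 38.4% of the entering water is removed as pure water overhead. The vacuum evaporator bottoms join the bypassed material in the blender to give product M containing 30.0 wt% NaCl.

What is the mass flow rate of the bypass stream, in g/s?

1526 g/s

All 1950×0.282 = 549.9 g/s of NaCl reaches M, so M = 549.9/0.300 = 1833 g/s and vapour = 117 g/s.
The evaporator receives (1−α)·1950 of feed at 0.718 water and removes 0.384 of that water:
0.384×0.718×(1−α)×1950 = 117
(1−α) = 117/537.64 = 0.2176;  α = 0.7824.
Bypass flow = 0.7824×1950 = 1525.6 g/s.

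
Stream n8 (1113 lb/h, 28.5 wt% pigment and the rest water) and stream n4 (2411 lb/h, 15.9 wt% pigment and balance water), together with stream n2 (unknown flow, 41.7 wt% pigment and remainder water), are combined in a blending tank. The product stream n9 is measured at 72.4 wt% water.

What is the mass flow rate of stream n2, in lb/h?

Let n2 be the unknown flow. Total out = 3524 + n2.
water balance: 2823.4 + 0.583·n2 = 0.724·(3524 + n2)
(0.583 − 0.724)·n2 = 0.724×3524 − 2823.4 = -272.07
n2 = -272.07 / -0.141 = 1929.6 lb/h

1930 lb/h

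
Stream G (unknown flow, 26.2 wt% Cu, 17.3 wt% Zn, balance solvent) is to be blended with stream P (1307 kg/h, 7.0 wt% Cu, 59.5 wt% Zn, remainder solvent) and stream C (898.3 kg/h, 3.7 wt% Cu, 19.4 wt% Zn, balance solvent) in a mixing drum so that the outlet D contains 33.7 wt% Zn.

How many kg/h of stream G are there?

1273 kg/h

Let G be the unknown flow. Total out = 2205.3 + G.
Zn balance: 951.94 + 0.173·G = 0.337·(2205.3 + G)
(0.173 − 0.337)·G = 0.337×2205.3 − 951.94 = -208.75
G = -208.75 / -0.164 = 1272.9 kg/h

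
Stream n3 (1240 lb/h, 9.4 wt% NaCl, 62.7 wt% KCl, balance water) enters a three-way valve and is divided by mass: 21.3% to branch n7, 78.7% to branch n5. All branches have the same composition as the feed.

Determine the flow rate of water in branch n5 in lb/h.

272.3 lb/h

Branch n5 total = 0.787×1240 = 975.88 lb/h.
water in n5 = 0.279×975.88 = 272.27 lb/h.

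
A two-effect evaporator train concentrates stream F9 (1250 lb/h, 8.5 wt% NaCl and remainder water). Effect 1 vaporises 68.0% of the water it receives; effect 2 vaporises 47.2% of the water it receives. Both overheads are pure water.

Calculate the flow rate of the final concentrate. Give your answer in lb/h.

water in feed = 1250×0.915 = 1143.8 lb/h.
After stage 1: water left = (1−0.680)×1143.8 = 366; stream total = 472.25 lb/h.
After stage 2: water left = (1−0.472)×366 = 193.25; final concentrate = 299.5 lb/h.

299.5 lb/h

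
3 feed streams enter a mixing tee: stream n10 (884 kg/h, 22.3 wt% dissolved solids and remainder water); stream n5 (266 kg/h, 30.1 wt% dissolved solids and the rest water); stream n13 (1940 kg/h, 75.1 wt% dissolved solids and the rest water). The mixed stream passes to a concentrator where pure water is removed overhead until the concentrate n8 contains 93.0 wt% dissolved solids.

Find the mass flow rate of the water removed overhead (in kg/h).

dissolved solids entering = 884×0.223 + 266×0.301 + 1940×0.751 = 1734.1 kg/h.
All dissolved solids reports to n8, so n8 = 1734.1/0.930 = 1864.7 kg/h.
Total feed = 3090 kg/h; overhead = 3090 − 1864.7 = 1225.3 kg/h.

1225 kg/h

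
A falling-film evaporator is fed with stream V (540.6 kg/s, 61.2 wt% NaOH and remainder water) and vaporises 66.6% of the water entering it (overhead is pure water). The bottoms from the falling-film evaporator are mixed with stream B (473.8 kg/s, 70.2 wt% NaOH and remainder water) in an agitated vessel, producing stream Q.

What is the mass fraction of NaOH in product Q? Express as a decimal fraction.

0.758

Vapour removed = 0.666×0.388×540.6 = 139.7 kg/s; concentrate = 400.9 kg/s.
NaOH reaching the mixer = 330.85 (from concentrate) + 473.8×0.702 = 663.45 kg/s.
Product flow = 400.9 + 473.8 = 874.7 kg/s; NaOH fraction = 0.758.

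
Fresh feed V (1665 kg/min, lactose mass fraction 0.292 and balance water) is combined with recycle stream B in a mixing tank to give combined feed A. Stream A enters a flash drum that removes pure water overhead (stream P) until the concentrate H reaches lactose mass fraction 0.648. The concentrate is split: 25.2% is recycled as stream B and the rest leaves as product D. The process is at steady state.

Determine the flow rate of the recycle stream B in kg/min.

252.8 kg/min

Overall lactose balance (none leaves overhead): lactose in fresh feed = lactose in product, i.e. 1665×0.292 = (1−0.252)·H·0.648.
H = 486.18/(0.648×0.748) = 1003 kg/min.
Recycle B = 0.252×1003 = 252.77 kg/min.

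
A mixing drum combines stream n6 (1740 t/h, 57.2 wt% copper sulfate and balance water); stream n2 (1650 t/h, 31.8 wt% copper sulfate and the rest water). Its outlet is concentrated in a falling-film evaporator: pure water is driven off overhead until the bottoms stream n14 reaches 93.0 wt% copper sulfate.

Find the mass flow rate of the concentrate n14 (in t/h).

copper sulfate entering = 1740×0.572 + 1650×0.318 = 1520 t/h.
All copper sulfate reports to n14, so n14 = 1520/0.930 = 1634.4 t/h.

1634 t/h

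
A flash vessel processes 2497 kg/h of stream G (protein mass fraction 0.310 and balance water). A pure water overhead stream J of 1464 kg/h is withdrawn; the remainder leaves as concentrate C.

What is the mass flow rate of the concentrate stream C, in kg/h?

1033 kg/h

Concentrate = 2497 − 1464 = 1033 kg/h.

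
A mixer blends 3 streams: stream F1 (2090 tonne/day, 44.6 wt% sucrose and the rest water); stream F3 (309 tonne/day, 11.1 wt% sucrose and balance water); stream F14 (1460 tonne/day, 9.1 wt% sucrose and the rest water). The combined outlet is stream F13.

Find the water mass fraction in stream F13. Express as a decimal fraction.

Total flow out = 2090 + 309 + 1460 = 3859 tonne/day.
water in = 2090×0.554 + 309×0.889 + 1460×0.909 = 2759.7 tonne/day.
water mass fraction in F13 = 2759.7/3859 = 0.715.

0.715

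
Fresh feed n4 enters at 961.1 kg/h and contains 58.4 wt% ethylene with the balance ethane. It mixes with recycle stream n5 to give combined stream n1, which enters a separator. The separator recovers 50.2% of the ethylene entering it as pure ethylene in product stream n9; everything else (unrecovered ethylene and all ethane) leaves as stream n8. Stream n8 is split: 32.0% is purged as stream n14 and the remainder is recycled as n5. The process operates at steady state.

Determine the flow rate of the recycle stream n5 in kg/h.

ethane enters only via n4 and leaves only via the purge: 961.1×0.416 = 0.320×(ethane in n8), and the separator passes all ethane, so ethane in n1 = ethane in n8 = 1249.4 kg/h.
ethylene in n1: m_A = 961.1×0.584 + (1−0.320)·(1−0.502)·m_A, so m_A = 561.28/0.6614 = 848.68 kg/h.
n8 = (1−0.502)×848.68 + 1249.4 = 1672.1 kg/h.
Recycle n5 = (1−0.320)×1672.1 = 1137 kg/h.

1137 kg/h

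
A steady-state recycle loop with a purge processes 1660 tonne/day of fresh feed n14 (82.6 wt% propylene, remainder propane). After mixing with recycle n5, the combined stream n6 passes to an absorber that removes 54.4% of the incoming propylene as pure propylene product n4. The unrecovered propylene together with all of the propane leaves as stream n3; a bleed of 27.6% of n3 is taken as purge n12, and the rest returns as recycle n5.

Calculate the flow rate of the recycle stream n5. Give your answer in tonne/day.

1433 tonne/day

propane enters only via n14 and leaves only via the purge: 1660×0.174 = 0.276×(propane in n3), and the absorber passes all propane, so propane in n6 = propane in n3 = 1046.5 tonne/day.
propylene in n6: m_A = 1660×0.826 + (1−0.276)·(1−0.544)·m_A, so m_A = 1371.2/0.6699 = 2046.9 tonne/day.
n3 = (1−0.544)×2046.9 + 1046.5 = 1979.9 tonne/day.
Recycle n5 = (1−0.276)×1979.9 = 1433.5 tonne/day.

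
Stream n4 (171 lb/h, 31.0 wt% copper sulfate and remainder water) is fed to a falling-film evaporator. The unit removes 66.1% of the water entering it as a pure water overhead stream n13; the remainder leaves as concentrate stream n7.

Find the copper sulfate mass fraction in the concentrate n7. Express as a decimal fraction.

copper sulfate is not removed: 171×0.310 = 53.01 lb/h of copper sulfate enters n7.
water entering = 171×0.690 = 117.99 lb/h; overhead removed = 0.661×117.99 = 77.991 lb/h.
Concentrate = 171 − 77.991 = 93.009 lb/h.
Mass fraction = 53.01/93.009 = 0.570.

0.570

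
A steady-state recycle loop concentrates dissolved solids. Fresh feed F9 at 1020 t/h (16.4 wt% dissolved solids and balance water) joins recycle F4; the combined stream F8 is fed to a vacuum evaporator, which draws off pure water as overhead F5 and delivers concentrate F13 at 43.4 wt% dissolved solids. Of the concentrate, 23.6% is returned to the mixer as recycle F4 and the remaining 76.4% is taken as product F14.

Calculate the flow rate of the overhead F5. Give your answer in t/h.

634.6 t/h

Overall dissolved solids balance (none leaves overhead): dissolved solids in fresh feed = dissolved solids in product, i.e. 1020×0.164 = (1−0.236)·F13·0.434.
F13 = 167.28/(0.434×0.764) = 504.5 t/h.
Recycle F4 = 0.236×504.5 = 119.06 t/h.
Combined feed F8 = 1020 + 119.06 = 1139.1 t/h.
Overhead F5 = F8 − F13 = 1139.1 − 504.5 = 634.56 t/h.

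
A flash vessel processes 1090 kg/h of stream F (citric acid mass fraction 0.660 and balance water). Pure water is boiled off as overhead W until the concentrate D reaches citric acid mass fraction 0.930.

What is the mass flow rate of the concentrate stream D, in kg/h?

773.5 kg/h

citric acid is conserved: 1090×0.660 = 719.4 kg/h all reports to the concentrate.
Concentrate = 719.4/(target fraction) = 773.55 kg/h.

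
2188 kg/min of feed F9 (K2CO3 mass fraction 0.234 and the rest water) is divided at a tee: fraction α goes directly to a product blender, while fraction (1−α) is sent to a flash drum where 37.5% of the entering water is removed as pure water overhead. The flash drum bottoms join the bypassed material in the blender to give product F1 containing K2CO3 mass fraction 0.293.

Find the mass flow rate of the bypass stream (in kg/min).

All 2188×0.234 = 511.99 kg/min of K2CO3 reaches F1, so F1 = 511.99/0.293 = 1747.4 kg/min and vapour = 440.59 kg/min.
The evaporator receives (1−α)·2188 of feed at 0.766 water and removes 0.375 of that water:
0.375×0.766×(1−α)×2188 = 440.59
(1−α) = 440.59/628.5 = 0.7010;  α = 0.2990.
Bypass flow = 0.2990×2188 = 654.19 kg/min.

654.2 kg/min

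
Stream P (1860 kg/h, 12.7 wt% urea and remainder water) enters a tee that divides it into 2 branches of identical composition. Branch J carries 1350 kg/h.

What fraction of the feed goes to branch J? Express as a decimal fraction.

0.726

Fraction to J = 1350/1860 = 0.7258.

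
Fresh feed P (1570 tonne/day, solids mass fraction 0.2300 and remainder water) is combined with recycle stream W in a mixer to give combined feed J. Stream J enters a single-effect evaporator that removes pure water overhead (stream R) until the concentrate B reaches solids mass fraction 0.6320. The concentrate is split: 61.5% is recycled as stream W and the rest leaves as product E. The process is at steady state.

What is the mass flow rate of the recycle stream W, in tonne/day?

Overall solids balance (none leaves overhead): solids in fresh feed = solids in product, i.e. 1570×0.230 = (1−0.615)·B·0.632.
B = 361.1/(0.632×0.385) = 1484.1 tonne/day.
Recycle W = 0.615×1484.1 = 912.69 tonne/day.

912.7 tonne/day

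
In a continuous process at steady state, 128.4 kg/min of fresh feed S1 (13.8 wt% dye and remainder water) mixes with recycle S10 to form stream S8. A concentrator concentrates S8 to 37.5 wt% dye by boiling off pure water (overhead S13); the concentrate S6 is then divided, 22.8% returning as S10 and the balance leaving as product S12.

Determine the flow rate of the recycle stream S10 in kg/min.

Overall dye balance (none leaves overhead): dye in fresh feed = dye in product, i.e. 128.4×0.138 = (1−0.228)·S6·0.375.
S6 = 17.719/(0.375×0.772) = 61.206 kg/min.
Recycle S10 = 0.228×61.206 = 13.955 kg/min.

13.96 kg/min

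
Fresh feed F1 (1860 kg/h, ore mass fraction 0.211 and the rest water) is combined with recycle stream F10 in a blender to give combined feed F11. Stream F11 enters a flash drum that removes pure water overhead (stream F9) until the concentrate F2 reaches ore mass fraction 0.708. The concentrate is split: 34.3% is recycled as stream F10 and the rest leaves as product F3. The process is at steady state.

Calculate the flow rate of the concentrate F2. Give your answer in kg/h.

843.7 kg/h

Overall ore balance (none leaves overhead): ore in fresh feed = ore in product, i.e. 1860×0.211 = (1−0.343)·F2·0.708.
F2 = 392.46/(0.708×0.657) = 843.72 kg/h.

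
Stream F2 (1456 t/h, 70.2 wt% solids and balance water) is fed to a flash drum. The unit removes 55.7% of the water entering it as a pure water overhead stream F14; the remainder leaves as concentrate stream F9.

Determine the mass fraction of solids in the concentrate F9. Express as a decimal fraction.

solids is not removed: 1456×0.702 = 1022.1 t/h of solids enters F9.
water entering = 1456×0.298 = 433.89 t/h; overhead removed = 0.557×433.89 = 241.68 t/h.
Concentrate = 1456 − 241.68 = 1214.3 t/h.
Mass fraction = 1022.1/1214.3 = 0.842.

0.842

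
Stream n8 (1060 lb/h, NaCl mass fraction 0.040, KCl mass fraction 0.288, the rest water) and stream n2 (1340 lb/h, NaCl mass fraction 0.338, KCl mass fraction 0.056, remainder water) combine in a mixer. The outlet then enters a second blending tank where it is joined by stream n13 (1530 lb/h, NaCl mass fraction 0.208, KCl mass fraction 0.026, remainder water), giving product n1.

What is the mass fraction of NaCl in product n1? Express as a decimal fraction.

Overall, product flow = 3930 lb/h.
NaCl in = 1060×0.040 + 1340×0.338 + 1530×0.208 = 813.56 lb/h.
NaCl fraction in n1 = 0.207.

0.207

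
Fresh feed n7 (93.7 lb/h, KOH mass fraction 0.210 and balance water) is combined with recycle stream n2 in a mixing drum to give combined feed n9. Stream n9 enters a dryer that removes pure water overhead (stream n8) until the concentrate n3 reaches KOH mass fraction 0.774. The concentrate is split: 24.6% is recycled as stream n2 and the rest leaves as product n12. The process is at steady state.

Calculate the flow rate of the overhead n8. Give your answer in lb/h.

Overall KOH balance (none leaves overhead): KOH in fresh feed = KOH in product, i.e. 93.7×0.210 = (1−0.246)·n3·0.774.
n3 = 19.677/(0.774×0.754) = 33.717 lb/h.
Recycle n2 = 0.246×33.717 = 8.2943 lb/h.
Combined feed n9 = 93.7 + 8.2943 = 101.99 lb/h.
Overhead n8 = n9 − n3 = 101.99 − 33.717 = 68.278 lb/h.

68.28 lb/h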